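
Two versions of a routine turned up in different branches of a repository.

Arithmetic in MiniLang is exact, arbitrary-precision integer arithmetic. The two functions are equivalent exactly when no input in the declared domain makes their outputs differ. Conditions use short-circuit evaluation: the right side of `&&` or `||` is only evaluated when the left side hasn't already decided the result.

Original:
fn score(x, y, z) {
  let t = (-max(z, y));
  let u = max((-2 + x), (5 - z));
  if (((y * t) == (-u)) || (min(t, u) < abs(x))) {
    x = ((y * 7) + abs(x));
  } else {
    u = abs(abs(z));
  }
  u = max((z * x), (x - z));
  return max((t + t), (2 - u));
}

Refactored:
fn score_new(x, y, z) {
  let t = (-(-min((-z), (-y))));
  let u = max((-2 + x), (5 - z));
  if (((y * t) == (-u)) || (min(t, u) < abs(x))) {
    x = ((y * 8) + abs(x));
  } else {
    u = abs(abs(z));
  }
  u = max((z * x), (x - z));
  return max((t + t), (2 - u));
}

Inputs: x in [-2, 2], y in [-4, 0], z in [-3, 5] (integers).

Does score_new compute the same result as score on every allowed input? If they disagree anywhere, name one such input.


Take x=-2, y=-4, z=1.
score: t becomes -1; next u becomes 4; next (((y * t) == (-u)) || (min(t, u) < abs(x))) evaluates to true; next x becomes -26; next u becomes -26; next final value 28
score_new: t becomes -1; next u becomes 4; next (((y * t) == (-u)) || (min(t, u) < abs(x))) evaluates to true; next x becomes -30; next u becomes -30; next final value 32
28 != 32, so the rewrite changes behavior.
verdict: not equivalent; witness: x=-2, y=-4, z=1


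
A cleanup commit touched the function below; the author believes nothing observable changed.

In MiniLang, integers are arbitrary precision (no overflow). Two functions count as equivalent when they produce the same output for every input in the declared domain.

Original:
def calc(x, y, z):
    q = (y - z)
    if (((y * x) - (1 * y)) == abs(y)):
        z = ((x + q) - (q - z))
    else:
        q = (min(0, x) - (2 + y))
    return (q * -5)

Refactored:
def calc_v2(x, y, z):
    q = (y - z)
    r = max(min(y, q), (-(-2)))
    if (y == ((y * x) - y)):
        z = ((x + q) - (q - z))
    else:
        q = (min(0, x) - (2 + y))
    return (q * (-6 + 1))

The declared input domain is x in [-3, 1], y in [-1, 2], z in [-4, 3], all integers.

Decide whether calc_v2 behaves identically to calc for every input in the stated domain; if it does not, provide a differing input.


x=0, y=-1, z=-4 yields -15 from calc but 5 from calc_v2.
verdict: not equivalent; witness: x=0, y=-1, z=-4


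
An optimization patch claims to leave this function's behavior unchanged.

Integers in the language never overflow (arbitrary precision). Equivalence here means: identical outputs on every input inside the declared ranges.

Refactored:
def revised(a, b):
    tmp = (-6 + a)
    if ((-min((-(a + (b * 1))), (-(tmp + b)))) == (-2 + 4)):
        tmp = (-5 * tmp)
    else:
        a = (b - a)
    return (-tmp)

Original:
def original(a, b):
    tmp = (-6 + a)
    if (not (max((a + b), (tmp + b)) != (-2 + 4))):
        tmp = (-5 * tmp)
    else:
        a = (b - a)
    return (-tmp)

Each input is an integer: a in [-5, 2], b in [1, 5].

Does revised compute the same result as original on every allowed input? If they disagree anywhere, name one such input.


Behavior is preserved: although arithmetic usage differs; and constant usage differs; and comparison usage differs; and boolean connective usage differs; and min/max/abs usage differs, the outputs never diverge.
Spot check at a=-5, b=4 — original: tmp = -11; (not (max((a + b), (tmp + b)) != (-2 + 4))) -> false; a = 9; return 11. revised: tmp = -11; ((-min((-(a + (b * 1))), (-(tmp + b)))) == (-2 + 4)) -> false; a = 9; return 11. Both give 11.
An exhaustive pass over the 40 declared inputs shows identical outputs.
verdict: equivalent


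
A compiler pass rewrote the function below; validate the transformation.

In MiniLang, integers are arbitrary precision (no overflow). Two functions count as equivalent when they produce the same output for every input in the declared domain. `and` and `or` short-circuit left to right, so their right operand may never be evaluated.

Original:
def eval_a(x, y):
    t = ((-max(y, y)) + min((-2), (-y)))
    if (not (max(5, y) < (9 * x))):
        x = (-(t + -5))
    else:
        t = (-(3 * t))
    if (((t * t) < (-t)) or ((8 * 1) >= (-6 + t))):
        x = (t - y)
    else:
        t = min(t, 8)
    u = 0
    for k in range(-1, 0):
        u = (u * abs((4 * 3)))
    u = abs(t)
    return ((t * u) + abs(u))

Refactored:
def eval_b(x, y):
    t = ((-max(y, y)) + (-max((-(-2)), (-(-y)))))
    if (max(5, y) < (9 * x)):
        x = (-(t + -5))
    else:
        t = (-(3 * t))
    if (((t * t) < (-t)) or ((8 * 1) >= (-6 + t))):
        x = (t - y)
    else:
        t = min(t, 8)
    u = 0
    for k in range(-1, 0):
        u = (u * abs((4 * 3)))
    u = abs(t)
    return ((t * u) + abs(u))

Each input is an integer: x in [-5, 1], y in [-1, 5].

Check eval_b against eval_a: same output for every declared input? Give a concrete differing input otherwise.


x=-5, y=-1 yields 0 from eval_a but 12 from eval_b.
verdict: not equivalent; witness: x=-5, y=-1


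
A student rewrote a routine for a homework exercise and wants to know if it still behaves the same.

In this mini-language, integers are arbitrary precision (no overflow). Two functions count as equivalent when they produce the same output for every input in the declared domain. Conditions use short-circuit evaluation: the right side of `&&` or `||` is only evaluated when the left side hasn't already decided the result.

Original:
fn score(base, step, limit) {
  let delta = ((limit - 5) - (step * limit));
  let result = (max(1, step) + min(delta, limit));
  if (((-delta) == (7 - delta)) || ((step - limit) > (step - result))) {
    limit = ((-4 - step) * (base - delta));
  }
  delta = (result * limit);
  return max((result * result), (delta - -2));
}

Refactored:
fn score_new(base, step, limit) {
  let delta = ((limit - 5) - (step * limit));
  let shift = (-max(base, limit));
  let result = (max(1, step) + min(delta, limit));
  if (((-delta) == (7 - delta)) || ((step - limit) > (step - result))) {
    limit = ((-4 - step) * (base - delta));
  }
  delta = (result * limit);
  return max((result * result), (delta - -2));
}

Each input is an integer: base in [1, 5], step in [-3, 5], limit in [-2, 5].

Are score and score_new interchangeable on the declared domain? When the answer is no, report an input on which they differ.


The two are interchangeable: min/max/abs usage differs, local variable names differ, statement counts differ, and every declared input agrees.
Spot check at base=1, step=-3, limit=0 — score: delta becomes -5; next result becomes -4; next (((-delta) == (7 - delta)) || ((step - limit) > (step - result))) evaluates to false; next delta becomes 0; next final value 16. score_new: delta becomes -5; next shift becomes -1; next result becomes -4; next (((-delta) == (7 - delta)) || ((step - limit) > (step - result))) evaluates to false; next delta becomes 0; next final value 16. Both give 16.
An exhaustive pass over the 360 declared inputs shows identical outputs.
verdict: equivalent


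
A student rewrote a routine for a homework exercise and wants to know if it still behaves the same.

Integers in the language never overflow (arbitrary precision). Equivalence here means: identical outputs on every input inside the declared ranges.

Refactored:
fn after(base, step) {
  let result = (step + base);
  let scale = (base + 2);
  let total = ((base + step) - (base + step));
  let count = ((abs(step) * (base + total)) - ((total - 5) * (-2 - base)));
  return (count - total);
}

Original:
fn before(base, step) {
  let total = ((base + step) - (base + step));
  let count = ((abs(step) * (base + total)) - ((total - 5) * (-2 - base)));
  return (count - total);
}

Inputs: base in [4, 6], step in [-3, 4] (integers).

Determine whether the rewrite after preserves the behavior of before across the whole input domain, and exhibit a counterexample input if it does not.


Beyond behavior-preserving changes, the revision adds an assignment to `result` whose value nothing reads.
Tracing base=4, step=4: before: total becomes 0; next count becomes -14; next final value -14 | after: result becomes 8; next scale becomes 6; next total becomes 0; next count becomes -14; next final value -14 — matching result -14.
Sweeping the whole domain (24 inputs) finds no disagreement.
verdict: equivalent


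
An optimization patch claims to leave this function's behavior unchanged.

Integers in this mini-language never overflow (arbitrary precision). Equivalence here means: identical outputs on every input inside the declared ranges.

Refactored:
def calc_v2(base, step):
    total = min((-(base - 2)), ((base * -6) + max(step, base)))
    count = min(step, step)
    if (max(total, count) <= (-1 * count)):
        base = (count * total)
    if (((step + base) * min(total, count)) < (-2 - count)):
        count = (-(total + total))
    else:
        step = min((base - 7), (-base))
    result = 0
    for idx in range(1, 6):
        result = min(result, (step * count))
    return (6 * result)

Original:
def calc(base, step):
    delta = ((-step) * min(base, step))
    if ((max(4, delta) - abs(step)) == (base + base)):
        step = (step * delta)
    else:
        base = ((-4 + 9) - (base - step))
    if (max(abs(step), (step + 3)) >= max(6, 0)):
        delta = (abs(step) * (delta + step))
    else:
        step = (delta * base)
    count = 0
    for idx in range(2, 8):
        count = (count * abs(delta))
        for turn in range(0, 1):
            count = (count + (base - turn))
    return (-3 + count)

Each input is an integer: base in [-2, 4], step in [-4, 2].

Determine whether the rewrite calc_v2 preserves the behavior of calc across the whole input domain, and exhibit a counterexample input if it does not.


At base=-2, step=-4: calc gives 3355440, calc_v2 gives 0.
verdict: not equivalent; witness: base=-2, step=-4


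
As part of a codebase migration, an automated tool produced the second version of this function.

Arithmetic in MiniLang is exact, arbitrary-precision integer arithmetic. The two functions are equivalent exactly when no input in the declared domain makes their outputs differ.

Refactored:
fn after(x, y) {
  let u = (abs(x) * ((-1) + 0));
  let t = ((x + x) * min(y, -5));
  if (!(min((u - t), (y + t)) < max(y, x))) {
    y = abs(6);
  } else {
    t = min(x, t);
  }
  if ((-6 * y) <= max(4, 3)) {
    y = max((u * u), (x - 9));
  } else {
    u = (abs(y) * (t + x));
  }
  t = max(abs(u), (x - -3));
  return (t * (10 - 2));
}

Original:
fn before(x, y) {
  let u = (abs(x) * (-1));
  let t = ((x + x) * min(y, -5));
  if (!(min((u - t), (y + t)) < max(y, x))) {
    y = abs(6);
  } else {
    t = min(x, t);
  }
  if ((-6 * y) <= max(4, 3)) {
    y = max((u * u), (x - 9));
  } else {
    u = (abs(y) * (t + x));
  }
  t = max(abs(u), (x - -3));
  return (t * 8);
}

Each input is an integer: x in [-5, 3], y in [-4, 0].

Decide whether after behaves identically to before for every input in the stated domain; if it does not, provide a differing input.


Although constant usage differs, and arithmetic usage differs, 45/45 inputs agree.
verdict: equivalent


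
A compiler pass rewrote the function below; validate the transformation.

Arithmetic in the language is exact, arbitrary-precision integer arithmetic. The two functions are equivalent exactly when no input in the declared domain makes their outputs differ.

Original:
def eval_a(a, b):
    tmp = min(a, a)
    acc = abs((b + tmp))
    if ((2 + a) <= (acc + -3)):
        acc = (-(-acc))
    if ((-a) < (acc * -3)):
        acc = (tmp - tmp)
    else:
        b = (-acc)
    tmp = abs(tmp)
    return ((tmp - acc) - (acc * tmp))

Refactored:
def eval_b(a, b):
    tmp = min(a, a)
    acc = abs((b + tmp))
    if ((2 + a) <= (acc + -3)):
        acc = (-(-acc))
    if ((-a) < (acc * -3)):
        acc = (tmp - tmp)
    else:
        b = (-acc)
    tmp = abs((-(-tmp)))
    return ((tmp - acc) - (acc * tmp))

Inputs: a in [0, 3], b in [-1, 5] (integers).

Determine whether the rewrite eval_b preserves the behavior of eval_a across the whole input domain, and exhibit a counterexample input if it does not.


Comparing the listings, the differences include: same computation, different form.
Spot check at a=3, b=1 — eval_a: tmp becomes 3; next acc becomes 4; next ((2 + a) <= (acc + -3)) evaluates to false; next ((-a) < (acc * -3)) evaluates to false; next b becomes -4; next tmp becomes 3; next final value -13. eval_b: tmp becomes 3; next acc becomes 4; next ((2 + a) <= (acc + -3)) evaluates to false; next ((-a) < (acc * -3)) evaluates to false; next b becomes -4; next tmp becomes 3; next final value -13. Both give -13.
An exhaustive pass over the 28 declared inputs shows identical outputs.
verdict: equivalent


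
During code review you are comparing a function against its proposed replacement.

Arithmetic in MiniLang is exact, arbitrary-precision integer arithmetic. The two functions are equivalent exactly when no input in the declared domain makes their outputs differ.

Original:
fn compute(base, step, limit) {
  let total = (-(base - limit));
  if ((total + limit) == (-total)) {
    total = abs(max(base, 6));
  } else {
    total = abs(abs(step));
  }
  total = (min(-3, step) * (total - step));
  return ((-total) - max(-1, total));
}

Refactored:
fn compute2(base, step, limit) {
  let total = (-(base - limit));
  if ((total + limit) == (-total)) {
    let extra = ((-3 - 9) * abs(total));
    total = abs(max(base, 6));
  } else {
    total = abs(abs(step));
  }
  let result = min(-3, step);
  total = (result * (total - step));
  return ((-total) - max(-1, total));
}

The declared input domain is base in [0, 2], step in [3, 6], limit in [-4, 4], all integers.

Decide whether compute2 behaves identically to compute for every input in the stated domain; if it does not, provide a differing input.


Beyond behavior-preserving changes, the revision adds an assignment to `extra` whose value nothing reads.
Spot check at base=1, step=4, limit=-2 — compute: total=-3, then ((total + limit) == (-total)) is false, then total=4, then total=0, then returns 0. compute2: total=-3, then ((total + limit) == (-total)) is false, then total=4, then result=-3, then total=0, then returns 0. Both give 0.
An exhaustive pass over the 108 declared inputs shows identical outputs.
verdict: equivalent


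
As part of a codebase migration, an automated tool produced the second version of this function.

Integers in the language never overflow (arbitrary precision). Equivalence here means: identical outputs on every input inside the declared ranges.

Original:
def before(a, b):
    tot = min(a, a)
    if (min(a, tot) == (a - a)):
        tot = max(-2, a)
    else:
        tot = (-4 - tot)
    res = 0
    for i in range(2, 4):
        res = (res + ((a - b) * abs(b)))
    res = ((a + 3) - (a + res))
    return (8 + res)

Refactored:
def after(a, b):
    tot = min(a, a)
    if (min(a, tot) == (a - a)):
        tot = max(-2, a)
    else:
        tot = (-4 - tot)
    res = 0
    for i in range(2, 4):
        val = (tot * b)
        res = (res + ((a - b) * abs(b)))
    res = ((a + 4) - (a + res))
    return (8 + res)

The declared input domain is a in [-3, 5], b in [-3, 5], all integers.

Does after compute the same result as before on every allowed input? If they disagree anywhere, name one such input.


a=-3, b=-3 yields 11 from before but 12 from after.
verdict: not equivalent; witness: a=-3, b=-3


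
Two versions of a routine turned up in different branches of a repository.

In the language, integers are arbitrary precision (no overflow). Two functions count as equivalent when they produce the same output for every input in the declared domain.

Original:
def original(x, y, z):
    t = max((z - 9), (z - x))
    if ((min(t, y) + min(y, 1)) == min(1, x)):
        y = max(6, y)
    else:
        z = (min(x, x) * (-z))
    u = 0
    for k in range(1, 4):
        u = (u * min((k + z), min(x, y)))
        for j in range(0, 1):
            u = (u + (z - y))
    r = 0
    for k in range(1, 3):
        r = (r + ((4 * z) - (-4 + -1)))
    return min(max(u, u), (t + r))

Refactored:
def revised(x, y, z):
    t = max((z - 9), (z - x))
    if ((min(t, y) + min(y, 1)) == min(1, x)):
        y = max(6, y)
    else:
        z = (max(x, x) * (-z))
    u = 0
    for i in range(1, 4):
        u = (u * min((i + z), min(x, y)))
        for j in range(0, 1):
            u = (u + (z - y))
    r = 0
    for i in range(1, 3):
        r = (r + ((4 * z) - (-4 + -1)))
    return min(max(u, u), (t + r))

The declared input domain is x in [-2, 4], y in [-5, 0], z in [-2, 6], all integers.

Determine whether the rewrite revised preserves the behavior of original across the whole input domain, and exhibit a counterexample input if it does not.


Equivalent. The suspicious edit (`min(x, x)` became `max(x, x)`) never changes the result for any input inside the declared domain.
Checked all 378 inputs in the declared domain: the outputs agree on every one.
Spot check at x=1, y=-2, z=1 — original: t=0, then ((min(t, y) + min(y, 1)) == min(1, x)) is false, then z=-1, then u=0, then (k=1), then u=0, then (j=0), then u=1, then (k=2), then u=-2, then (j=0), then u=-1, then (k=3), then u=2, then (j=0), then u=3, then r=0, then (k=1), then r=1, then (k=2), then r=2, then returns 2. revised: t=0, then ((min(t, y) + min(y, 1)) == min(1, x)) is false, then z=-1, then u=0, then (i=1), then u=0, then (j=0), then u=1, then (i=2), then u=-2, then (j=0), then u=-1, then (i=3), then u=2, then (j=0), then u=3, then r=0, then (i=1), then r=1, then (i=2), then r=2, then returns 2. Both give 2.
verdict: equivalent


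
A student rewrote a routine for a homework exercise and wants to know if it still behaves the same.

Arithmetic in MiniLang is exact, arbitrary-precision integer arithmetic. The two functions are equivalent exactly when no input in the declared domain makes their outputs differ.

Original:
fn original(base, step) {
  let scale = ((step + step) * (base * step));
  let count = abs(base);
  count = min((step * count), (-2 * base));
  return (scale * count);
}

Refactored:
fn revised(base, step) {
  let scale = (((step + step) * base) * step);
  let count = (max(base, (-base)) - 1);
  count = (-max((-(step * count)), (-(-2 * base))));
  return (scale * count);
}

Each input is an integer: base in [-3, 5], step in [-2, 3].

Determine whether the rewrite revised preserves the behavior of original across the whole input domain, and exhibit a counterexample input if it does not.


Try base=-3, step=-2.
original: scale = -24; count = 3; count = -6; return 144
revised: scale = -24; count = 2; count = -4; return 96
144 vs 96 — the two versions disagree here.
verdict: not equivalent; witness: base=-3, step=-2


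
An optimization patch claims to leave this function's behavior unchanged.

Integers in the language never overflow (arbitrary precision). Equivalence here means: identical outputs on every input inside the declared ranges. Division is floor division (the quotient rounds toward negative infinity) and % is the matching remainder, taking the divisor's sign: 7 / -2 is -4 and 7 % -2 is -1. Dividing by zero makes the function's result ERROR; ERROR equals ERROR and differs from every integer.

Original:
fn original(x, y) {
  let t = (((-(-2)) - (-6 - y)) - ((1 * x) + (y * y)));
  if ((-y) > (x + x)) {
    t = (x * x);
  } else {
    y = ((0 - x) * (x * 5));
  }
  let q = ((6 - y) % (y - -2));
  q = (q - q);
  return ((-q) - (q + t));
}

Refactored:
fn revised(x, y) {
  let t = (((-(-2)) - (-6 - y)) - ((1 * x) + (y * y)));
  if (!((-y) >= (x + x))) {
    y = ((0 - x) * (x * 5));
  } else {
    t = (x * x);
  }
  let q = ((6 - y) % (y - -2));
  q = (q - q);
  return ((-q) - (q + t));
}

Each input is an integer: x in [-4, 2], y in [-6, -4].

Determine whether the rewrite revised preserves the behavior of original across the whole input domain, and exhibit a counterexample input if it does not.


Evaluate both at x=2, y=-4.
original: t = -14; ((-y) > (x + x)) -> false; y = -20; q = -10; q = 0; return 14
revised: t = -14; (!((-y) >= (x + x))) -> false; t = 4; q = 0; q = 0; return -4
14 != -4, so the rewrite changes behavior.
verdict: not equivalent; witness: x=2, y=-4


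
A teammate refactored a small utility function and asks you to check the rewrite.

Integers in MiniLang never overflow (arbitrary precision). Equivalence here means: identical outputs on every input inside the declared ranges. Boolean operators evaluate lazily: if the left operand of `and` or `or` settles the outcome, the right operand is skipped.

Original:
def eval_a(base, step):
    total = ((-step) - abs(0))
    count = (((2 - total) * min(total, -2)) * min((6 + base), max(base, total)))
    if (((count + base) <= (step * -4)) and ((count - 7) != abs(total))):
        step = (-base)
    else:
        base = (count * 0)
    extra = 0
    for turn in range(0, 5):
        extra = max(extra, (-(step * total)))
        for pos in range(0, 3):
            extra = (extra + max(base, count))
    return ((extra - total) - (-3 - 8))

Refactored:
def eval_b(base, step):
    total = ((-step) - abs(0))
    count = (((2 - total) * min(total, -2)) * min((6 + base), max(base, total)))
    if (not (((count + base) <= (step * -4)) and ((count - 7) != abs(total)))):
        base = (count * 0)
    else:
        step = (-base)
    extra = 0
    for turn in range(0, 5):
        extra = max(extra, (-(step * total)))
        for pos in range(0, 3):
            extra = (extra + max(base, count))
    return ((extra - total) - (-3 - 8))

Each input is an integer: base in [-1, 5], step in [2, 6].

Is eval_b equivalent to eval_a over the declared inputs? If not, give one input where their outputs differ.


This is a faithful refactor — boolean connective usage differs, but the computed results match everywhere.
Spot check at base=1, step=6 — eval_a: total=-6, then count=-48, then (((count + base) <= (step * -4)) and ((count - 7) != abs(total))) is true, then step=-1, then extra=0, then (turn=0), then extra=0, then (pos=0), then extra=1, then (pos=1), then extra=2, then (pos=2), then extra=3, then (turn=1), then extra=3, then (pos=0), then extra=4, then (pos=1), then extra=5, then (pos=2), then extra=6, then (turn=2), then extra=6, then (pos=0), then extra=7, then (pos=1), then extra=8, then (pos=2), then extra=9, then (turn=3), then extra=9, then (pos=0), then extra=10, then (pos=1), then extra=11, then (pos=2), then extra=12, then (turn=4), then extra=12, then (pos=0), then extra=13, then (pos=1), then extra=14, then (pos=2), then extra=15, then returns 32. eval_b: total=-6, then count=-48, then (not (((count + base) <= (step * -4)) and ((count - 7) != abs(total)))) is false, then step=-1, then extra=0, then (turn=0), then extra=0, then (pos=0), then extra=1, then (pos=1), then extra=2, then (pos=2), then extra=3, then (turn=1), then extra=3, then (pos=0), then extra=4, then (pos=1), then extra=5, then (pos=2), then extra=6, then (turn=2), then extra=6, then (pos=0), then extra=7, then (pos=1), then extra=8, then (pos=2), then extra=9, then (turn=3), then extra=9, then (pos=0), then extra=10, then (pos=1), then extra=11, then (pos=2), then extra=12, then (turn=4), then extra=12, then (pos=0), then extra=13, then (pos=1), then extra=14, then (pos=2), then extra=15, then returns 32. Both give 32.
An exhaustive pass over the 35 declared inputs shows identical outputs.
verdict: equivalent


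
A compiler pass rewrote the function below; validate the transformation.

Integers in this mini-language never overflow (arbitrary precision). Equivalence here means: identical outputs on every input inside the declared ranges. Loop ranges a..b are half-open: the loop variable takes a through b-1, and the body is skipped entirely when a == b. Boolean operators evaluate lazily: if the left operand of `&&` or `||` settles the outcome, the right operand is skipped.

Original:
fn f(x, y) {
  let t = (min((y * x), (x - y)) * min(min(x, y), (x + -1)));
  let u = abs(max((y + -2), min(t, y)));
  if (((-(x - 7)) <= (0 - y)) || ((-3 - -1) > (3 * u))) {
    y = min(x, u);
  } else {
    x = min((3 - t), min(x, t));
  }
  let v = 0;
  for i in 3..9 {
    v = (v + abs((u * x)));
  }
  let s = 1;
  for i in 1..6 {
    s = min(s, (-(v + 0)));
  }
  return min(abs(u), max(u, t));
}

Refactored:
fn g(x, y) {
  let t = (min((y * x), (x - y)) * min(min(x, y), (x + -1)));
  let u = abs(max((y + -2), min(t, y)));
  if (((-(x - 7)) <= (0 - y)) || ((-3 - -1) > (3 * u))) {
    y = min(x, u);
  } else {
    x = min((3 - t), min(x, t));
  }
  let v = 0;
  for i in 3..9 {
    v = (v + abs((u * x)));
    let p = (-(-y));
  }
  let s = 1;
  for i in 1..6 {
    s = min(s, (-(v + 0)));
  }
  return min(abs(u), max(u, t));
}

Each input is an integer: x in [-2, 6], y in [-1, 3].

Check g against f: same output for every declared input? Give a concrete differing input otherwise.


Side by side, the visible changes include: statement counts differ; and local variable names differ.
Tracing x=2, y=1: f: t becomes 1; next u becomes 1; next (((-(x - 7)) <= (0 - y)) || ((-3 - -1) > (3 * u))) evaluates to false; next x becomes 1; next v becomes 0; next at i=3:; next v becomes 1; next at i=4:; next v becomes 2; next at i=5:; next v becomes 3; next at i=6:; next v becomes 4; next at i=7:; next v becomes 5; next at i=8:; next v becomes 6; next s becomes 1; next at i=1:; next s becomes -6; next at i=2:; next s becomes -6; next at i=3:; next s becomes -6; next at i=4:; next s becomes -6; next at i=5:; next s becomes -6; next final value 1 | g: t becomes 1; next u becomes 1; next (((-(x - 7)) <= (0 - y)) || ((-3 - -1) > (3 * u))) evaluates to false; next x becomes 1; next v becomes 0; next at i=3:; next v becomes 1; next p becomes 1; next at i=4:; next v becomes 2; next p becomes 1; next at i=5:; next v becomes 3; next p becomes 1; next at i=6:; next v becomes 4; next p becomes 1; next at i=7:; next v becomes 5; next p becomes 1; next at i=8:; next v becomes 6; next p becomes 1; next s becomes 1; next at i=1:; next s becomes -6; next at i=2:; next s becomes -6; next at i=3:; next s becomes -6; next at i=4:; next s becomes -6; next at i=5:; next s becomes -6; next final value 1 — matching result 1.
Checked all 45 inputs in the declared domain: the outputs agree on every one.
verdict: equivalent


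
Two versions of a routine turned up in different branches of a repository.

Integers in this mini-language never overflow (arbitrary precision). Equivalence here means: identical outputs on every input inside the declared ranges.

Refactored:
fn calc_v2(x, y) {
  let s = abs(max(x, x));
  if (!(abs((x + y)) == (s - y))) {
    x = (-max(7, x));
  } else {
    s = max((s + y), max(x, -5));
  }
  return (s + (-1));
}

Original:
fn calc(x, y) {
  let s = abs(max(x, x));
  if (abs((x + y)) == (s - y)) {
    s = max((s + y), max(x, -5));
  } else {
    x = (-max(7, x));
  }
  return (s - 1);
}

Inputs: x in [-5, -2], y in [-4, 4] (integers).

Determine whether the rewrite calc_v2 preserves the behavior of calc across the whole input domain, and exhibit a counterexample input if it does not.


Reading the diff, among the changes: boolean connective usage differs; arithmetic usage differs.
One worked example (x=-3, y=1) — calc: s := 3 | (abs((x + y)) == (s - y)): true | s := 4 | result 3; calc_v2: s := 3 | (!(abs((x + y)) == (s - y))): false | s := 4 | result 3; agreement on 3.
Checked all 36 inputs in the declared domain: the outputs agree on every one.
verdict: equivalent


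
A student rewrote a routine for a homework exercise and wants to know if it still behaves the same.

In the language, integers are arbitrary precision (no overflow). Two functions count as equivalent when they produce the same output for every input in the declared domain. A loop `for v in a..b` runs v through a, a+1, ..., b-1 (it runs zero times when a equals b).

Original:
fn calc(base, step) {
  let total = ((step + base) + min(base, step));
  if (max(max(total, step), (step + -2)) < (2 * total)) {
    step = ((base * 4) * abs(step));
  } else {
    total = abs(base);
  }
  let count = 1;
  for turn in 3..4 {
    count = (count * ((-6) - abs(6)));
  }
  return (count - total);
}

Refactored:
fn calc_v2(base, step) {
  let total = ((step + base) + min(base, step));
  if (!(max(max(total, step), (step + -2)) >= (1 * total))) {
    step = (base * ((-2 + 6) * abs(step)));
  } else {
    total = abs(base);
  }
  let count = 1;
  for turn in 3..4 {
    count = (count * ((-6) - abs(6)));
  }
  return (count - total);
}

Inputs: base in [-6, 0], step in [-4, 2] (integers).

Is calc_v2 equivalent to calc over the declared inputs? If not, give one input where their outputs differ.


There is a counterexample at base=0, step=1: -13 on one side, -12 on the other.
calc: total := 1 | (max(max(total, step), (step + -2)) < (2 * total)): true | step := 0 | count := 1 | iter turn=3: | count := -12 | result -13
calc_v2: total := 1 | (!(max(max(total, step), (step + -2)) >= (1 * total))): false | total := 0 | count := 1 | iter turn=3: | count := -12 | result -12
verdict: not equivalent; witness: base=0, step=1


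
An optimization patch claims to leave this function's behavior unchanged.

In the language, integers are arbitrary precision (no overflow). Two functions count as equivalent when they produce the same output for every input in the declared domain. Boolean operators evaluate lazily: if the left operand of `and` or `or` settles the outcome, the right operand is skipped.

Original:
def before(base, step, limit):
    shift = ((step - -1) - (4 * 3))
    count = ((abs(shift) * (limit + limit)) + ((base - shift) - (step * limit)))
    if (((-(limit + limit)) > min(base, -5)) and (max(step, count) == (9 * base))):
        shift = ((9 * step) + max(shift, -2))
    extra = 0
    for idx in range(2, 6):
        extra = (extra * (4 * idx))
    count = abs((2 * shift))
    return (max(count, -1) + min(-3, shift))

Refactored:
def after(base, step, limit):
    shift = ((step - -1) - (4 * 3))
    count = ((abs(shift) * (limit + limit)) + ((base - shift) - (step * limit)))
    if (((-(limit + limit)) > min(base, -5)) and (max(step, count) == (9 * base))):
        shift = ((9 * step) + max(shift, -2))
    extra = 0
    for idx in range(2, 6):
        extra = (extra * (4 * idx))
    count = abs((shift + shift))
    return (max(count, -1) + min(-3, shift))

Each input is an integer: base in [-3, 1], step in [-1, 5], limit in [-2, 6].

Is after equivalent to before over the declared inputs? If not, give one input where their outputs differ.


Side by side, the visible changes include: arithmetic usage differs, constant usage differs.
Tracing base=-1, step=5, limit=6: before: shift := -6 | count := 47 | (((-(limit + limit)) > min(base, -5)) and (max(step, count) == (9 * base))): false | extra := 0 | iter idx=2: | extra := 0 | iter idx=3: | extra := 0 | iter idx=4: | extra := 0 | iter idx=5: | extra := 0 | count := 12 | result 6 | after: shift := -6 | count := 47 | (((-(limit + limit)) > min(base, -5)) and (max(step, count) == (9 * base))): false | extra := 0 | iter idx=2: | extra := 0 | iter idx=3: | extra := 0 | iter idx=4: | extra := 0 | iter idx=5: | extra := 0 | count := 12 | result 6 — matching result 6.
An exhaustive pass over the 315 declared inputs shows identical outputs.
verdict: equivalent


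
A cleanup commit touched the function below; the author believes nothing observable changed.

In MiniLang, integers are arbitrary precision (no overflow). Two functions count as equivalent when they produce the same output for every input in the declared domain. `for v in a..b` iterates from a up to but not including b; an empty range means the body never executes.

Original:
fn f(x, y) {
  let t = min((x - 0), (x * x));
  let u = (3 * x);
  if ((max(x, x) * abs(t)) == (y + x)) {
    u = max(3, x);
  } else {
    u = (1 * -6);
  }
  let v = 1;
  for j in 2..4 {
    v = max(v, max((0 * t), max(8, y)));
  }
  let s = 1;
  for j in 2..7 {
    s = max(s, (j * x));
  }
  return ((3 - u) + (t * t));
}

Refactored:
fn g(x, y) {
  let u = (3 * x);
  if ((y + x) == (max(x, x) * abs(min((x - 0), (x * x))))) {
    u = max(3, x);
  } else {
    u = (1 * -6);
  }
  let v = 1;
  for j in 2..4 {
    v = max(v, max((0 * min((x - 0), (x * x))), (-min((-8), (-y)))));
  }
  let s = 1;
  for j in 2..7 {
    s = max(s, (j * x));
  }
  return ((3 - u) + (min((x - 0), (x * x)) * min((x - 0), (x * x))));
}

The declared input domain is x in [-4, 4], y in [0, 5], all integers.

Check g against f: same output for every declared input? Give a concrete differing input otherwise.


The two are interchangeable: min/max/abs usage differs, and statement counts differ, and arithmetic usage differs, and local variable names differ, and constant usage differs, and every declared input agrees.
Spot check at x=4, y=2 — f: t becomes 4; next u becomes 12; next ((max(x, x) * abs(t)) == (y + x)) evaluates to false; next u becomes -6; next v becomes 1; next at j=2:; next v becomes 8; next at j=3:; next v becomes 8; next s becomes 1; next at j=2:; next s becomes 8; next at j=3:; next s becomes 12; next at j=4:; next s becomes 16; next at j=5:; next s becomes 20; next at j=6:; next s becomes 24; next final value 25. g: u becomes 12; next ((y + x) == (max(x, x) * abs(min((x - 0), (x * x))))) evaluates to false; next u becomes -6; next v becomes 1; next at j=2:; next v becomes 8; next at j=3:; next v becomes 8; next s becomes 1; next at j=2:; next s becomes 8; next at j=3:; next s becomes 12; next at j=4:; next s becomes 16; next at j=5:; next s becomes 20; next at j=6:; next s becomes 24; next final value 25. Both give 25.
An exhaustive pass over the 54 declared inputs shows identical outputs.
verdict: equivalent


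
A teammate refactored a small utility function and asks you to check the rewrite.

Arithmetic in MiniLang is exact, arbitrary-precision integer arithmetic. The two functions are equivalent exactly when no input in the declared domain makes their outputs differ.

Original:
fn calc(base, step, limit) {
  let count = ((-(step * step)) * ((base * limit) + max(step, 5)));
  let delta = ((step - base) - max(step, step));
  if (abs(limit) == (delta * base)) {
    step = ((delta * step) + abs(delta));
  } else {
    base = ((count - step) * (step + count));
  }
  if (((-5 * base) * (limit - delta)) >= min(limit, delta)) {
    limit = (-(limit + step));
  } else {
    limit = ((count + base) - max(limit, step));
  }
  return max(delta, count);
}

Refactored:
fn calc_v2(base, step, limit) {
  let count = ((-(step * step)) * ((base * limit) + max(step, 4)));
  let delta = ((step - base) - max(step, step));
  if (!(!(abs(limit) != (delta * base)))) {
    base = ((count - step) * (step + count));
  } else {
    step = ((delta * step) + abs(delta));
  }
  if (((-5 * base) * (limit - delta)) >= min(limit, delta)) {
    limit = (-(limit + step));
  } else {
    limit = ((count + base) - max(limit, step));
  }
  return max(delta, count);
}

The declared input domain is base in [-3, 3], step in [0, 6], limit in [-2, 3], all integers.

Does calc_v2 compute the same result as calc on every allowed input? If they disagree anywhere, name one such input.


These are not equivalent — on base=-3, step=1, limit=3 the outputs split (4 vs 5).
calc: count = 4; delta = 3; (abs(limit) == (delta * base)) -> false; base = 15; (((-5 * base) * (limit - delta)) >= min(limit, delta)) -> false; limit = 16; return 4
calc_v2: count = 5; delta = 3; (!(!(abs(limit) != (delta * base)))) -> true; base = 24; (((-5 * base) * (limit - delta)) >= min(limit, delta)) -> false; limit = 26; return 5
verdict: not equivalent; witness: base=-3, step=1, limit=3


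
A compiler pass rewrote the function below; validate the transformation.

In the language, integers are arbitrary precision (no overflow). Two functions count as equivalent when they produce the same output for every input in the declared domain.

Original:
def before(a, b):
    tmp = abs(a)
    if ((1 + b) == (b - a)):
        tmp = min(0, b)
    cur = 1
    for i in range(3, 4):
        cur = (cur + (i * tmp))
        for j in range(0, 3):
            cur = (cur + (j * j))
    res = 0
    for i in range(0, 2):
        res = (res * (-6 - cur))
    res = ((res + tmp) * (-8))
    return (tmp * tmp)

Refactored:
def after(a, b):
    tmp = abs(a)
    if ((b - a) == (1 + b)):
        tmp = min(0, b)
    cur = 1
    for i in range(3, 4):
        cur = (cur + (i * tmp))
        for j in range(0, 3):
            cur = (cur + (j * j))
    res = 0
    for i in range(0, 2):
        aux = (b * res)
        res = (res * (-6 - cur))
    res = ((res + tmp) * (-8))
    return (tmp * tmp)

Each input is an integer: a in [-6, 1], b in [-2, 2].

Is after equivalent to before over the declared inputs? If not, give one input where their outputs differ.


The two are interchangeable: arithmetic usage differs; local variable names differ; statement counts differ, and every declared input agrees.
As a probe, take a=-2, b=1: before runs tmp = 2; ((1 + b) == (b - a)) -> false; cur = 1; [i=3]; cur = 7; [j=0]; cur = 7; [j=1]; cur = 8; [j=2]; cur = 12; res = 0; [i=0]; res = 0; [i=1]; res = 0; res = -16; return 4; after runs tmp = 2; ((b - a) == (1 + b)) -> false; cur = 1; [i=3]; cur = 7; [j=0]; cur = 7; [j=1]; cur = 8; [j=2]; cur = 12; res = 0; [i=0]; aux = 0; res = 0; [i=1]; aux = 0; res = 0; res = -16; return 4; both end at 4.
Every one of the 40 inputs gives matching results.
verdict: equivalent


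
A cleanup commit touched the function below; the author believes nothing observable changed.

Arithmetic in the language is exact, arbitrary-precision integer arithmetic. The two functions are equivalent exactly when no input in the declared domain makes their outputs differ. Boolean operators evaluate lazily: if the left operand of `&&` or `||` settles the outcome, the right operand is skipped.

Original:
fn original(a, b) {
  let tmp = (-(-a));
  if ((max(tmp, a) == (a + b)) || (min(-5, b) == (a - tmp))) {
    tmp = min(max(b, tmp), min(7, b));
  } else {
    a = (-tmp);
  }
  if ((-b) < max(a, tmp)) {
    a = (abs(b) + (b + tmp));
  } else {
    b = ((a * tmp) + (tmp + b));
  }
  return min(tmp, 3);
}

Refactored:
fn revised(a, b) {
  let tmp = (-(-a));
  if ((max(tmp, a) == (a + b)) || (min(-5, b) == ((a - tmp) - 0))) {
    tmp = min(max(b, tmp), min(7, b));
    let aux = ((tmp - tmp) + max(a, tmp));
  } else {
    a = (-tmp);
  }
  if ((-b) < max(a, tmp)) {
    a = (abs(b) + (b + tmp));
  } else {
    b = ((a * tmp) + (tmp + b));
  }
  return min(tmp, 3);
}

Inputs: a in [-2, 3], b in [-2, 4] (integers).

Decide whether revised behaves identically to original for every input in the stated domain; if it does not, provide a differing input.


Comparing the listings, the differences include: arithmetic usage differs, statement counts differ, constant usage differs, local variable names differ, min/max/abs usage differs.
As a probe, take a=1, b=2: original runs tmp = 1; ((max(tmp, a) == (a + b)) || (min(-5, b) == (a - tmp))) -> false; a = -1; ((-b) < max(a, tmp)) -> true; a = 5; return 1; revised runs tmp = 1; ((max(tmp, a) == (a + b)) || (min(-5, b) == ((a - tmp) - 0))) -> false; a = -1; ((-b) < max(a, tmp)) -> true; a = 5; return 1; both end at 1.
Sweeping the whole domain (42 inputs) finds no disagreement.
verdict: equivalent


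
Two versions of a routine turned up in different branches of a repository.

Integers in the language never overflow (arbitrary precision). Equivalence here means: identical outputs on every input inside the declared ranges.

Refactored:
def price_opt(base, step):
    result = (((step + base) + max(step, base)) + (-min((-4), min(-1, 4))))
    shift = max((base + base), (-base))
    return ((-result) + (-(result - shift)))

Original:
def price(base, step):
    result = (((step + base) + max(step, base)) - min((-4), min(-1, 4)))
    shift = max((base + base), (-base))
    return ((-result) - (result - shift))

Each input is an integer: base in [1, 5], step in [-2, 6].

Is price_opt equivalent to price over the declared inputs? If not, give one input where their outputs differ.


The two versions differ — the changes include arithmetic usage differs.
As a probe, take base=2, step=-1: price runs result becomes 7; next shift becomes 4; next final value -10; price_opt runs result becomes 7; next shift becomes 4; next final value -10; both end at -10.
Sweeping the whole domain (45 inputs) finds no disagreement.
verdict: equivalent
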